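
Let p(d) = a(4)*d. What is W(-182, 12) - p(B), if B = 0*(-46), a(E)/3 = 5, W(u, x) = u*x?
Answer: -2184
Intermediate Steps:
a(E) = 15 (a(E) = 3*5 = 15)
B = 0
p(d) = 15*d
W(-182, 12) - p(B) = -182*12 - 15*0 = -2184 - 1*0 = -2184 + 0 = -2184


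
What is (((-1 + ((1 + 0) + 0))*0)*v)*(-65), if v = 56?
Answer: 0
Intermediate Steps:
(((-1 + ((1 + 0) + 0))*0)*v)*(-65) = (((-1 + ((1 + 0) + 0))*0)*56)*(-65) = (((-1 + (1 + 0))*0)*56)*(-65) = (((-1 + 1)*0)*56)*(-65) = ((0*0)*56)*(-65) = (0*56)*(-65) = 0*(-65) = 0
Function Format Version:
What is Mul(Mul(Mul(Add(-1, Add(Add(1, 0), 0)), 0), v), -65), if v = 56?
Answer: 0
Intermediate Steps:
Mul(Mul(Mul(Add(-1, Add(Add(1, 0), 0)), 0), v), -65) = Mul(Mul(Mul(Add(-1, Add(Add(1, 0), 0)), 0), 56), -65) = Mul(Mul(Mul(Add(-1, Add(1, 0)), 0), 56), -65) = Mul(Mul(Mul(Add(-1, 1), 0), 56), -65) = Mul(Mul(Mul(0, 0), 56), -65) = Mul(Mul(0, 56), -65) = Mul(0, -65) = 0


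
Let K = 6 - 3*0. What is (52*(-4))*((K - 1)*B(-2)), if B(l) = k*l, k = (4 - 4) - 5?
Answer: -10400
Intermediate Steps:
K = 6 (K = 6 + 0 = 6)
k = -5 (k = 0 - 5 = -5)
B(l) = -5*l
(52*(-4))*((K - 1)*B(-2)) = (52*(-4))*((6 - 1)*(-5*(-2))) = -1040*10 = -208*50 = -10400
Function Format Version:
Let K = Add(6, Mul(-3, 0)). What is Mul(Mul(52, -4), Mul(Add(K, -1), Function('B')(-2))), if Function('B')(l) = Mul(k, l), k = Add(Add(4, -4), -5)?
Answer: -10400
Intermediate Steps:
K = 6 (K = Add(6, 0) = 6)
k = -5 (k = Add(0, -5) = -5)
Function('B')(l) = Mul(-5, l)
Mul(Mul(52, -4), Mul(Add(K, -1), Function('B')(-2))) = Mul(Mul(52, -4), Mul(Add(6, -1), Mul(-5, -2))) = Mul(-208, Mul(5, 10)) = Mul(-208, 50) = -10400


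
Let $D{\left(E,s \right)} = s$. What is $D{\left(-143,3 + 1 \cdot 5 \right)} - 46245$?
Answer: $-46237$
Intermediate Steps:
$D{\left(-143,3 + 1 \cdot 5 \right)} - 46245 = \left(3 + 1 \cdot 5\right) - 46245 = \left(3 + 5\right) - 46245 = 8 - 46245 = -46237$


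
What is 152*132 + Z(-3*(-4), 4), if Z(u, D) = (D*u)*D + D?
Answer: 20260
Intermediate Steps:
Z(u, D) = D + u*D**2 (Z(u, D) = u*D**2 + D = D + u*D**2)
152*132 + Z(-3*(-4), 4) = 152*132 + 4*(1 + 4*(-3*(-4))) = 20064 + 4*(1 + 4*12) = 20064 + 4*(1 + 48) = 20064 + 4*49 = 20064 + 196 = 20260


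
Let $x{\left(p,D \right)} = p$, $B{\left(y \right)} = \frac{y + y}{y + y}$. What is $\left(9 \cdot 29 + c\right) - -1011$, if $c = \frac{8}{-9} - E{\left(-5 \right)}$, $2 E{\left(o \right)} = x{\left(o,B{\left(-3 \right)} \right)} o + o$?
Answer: $\frac{11350}{9} \approx 1261.1$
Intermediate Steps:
$B{\left(y \right)} = 1$ ($B{\left(y \right)} = \frac{2 y}{2 y} = 2 y \frac{1}{2 y} = 1$)
$E{\left(o \right)} = \frac{o}{2} + \frac{o^{2}}{2}$ ($E{\left(o \right)} = \frac{o o + o}{2} = \frac{o^{2} + o}{2} = \frac{o + o^{2}}{2} = \frac{o}{2} + \frac{o^{2}}{2}$)
$c = - \frac{98}{9}$ ($c = \frac{8}{-9} - \frac{1}{2} \left(-5\right) \left(1 - 5\right) = 8 \left(- \frac{1}{9}\right) - \frac{1}{2} \left(-5\right) \left(-4\right) = - \frac{8}{9} - 10 = - \frac{98}{9} \approx -10.889$)
$\left(9 \cdot 29 + c\right) - -1011 = \left(9 \cdot 29 - \frac{98}{9}\right) - -1011 = \left(261 - \frac{98}{9}\right) + 1011 = \frac{2251}{9} + 1011 = \frac{11350}{9}$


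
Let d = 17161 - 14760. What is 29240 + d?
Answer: 31641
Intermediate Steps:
d = 2401
29240 + d = 29240 + 2401 = 31641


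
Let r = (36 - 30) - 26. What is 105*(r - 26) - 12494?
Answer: -17324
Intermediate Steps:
r = -20 (r = 6 - 26 = -20)
105*(r - 26) - 12494 = 105*(-20 - 26) - 12494 = 105*(-46) - 12494 = -4830 - 12494 = -17324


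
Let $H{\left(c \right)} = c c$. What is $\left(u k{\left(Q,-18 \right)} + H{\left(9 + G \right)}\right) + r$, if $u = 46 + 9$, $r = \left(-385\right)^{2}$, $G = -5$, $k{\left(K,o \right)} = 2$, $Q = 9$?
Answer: $148351$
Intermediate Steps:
$H{\left(c \right)} = c^{2}$
$r = 148225$
$u = 55$
$\left(u k{\left(Q,-18 \right)} + H{\left(9 + G \right)}\right) + r = \left(55 \cdot 2 + \left(9 - 5\right)^{2}\right) + 148225 = \left(110 + 4^{2}\right) + 148225 = \left(110 + 16\right) + 148225 = 126 + 148225 = 148351$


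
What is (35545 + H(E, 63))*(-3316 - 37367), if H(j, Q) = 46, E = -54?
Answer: -1447948653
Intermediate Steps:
(35545 + H(E, 63))*(-3316 - 37367) = (35545 + 46)*(-3316 - 37367) = 35591*(-40683) = -1447948653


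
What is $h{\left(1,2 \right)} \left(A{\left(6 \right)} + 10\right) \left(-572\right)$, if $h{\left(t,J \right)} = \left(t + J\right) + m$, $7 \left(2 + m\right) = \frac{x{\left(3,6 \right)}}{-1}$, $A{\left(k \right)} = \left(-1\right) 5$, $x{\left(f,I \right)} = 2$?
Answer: $- \frac{14300}{7} \approx -2042.9$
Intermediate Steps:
$A{\left(k \right)} = -5$
$m = - \frac{16}{7}$ ($m = -2 + \frac{2 \frac{1}{-1}}{7} = -2 + \frac{2 \left(-1\right)}{7} = -2 + \frac{1}{7} \left(-2\right) = -2 - \frac{2}{7} = - \frac{16}{7} \approx -2.2857$)
$h{\left(t,J \right)} = - \frac{16}{7} + J + t$ ($h{\left(t,J \right)} = \left(t + J\right) - \frac{16}{7} = \left(J + t\right) - \frac{16}{7} = - \frac{16}{7} + J + t$)
$h{\left(1,2 \right)} \left(A{\left(6 \right)} + 10\right) \left(-572\right) = \left(- \frac{16}{7} + 2 + 1\right) \left(-5 + 10\right) \left(-572\right) = \frac{5}{7} \cdot 5 \left(-572\right) = \frac{25}{7} \left(-572\right) = - \frac{14300}{7}$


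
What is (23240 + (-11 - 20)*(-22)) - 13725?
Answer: 10197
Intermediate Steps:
(23240 + (-11 - 20)*(-22)) - 13725 = (23240 - 31*(-22)) - 13725 = (23240 + 682) - 13725 = 23922 - 13725 = 10197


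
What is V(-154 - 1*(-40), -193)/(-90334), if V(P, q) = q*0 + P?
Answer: 57/45167 ≈ 0.0012620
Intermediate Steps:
V(P, q) = P (V(P, q) = 0 + P = P)
V(-154 - 1*(-40), -193)/(-90334) = (-154 - 1*(-40))/(-90334) = (-154 + 40)*(-1/90334) = -114*(-1/90334) = 57/45167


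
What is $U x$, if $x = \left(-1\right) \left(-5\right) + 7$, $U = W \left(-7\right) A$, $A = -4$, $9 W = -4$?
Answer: $- \frac{448}{3} \approx -149.33$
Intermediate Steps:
$W = - \frac{4}{9}$ ($W = \frac{1}{9} \left(-4\right) = - \frac{4}{9} \approx -0.44444$)
$U = - \frac{112}{9}$ ($U = \left(- \frac{4}{9}\right) \left(-7\right) \left(-4\right) = \frac{28}{9} \left(-4\right) = - \frac{112}{9} \approx -12.444$)
$x = 12$ ($x = 5 + 7 = 12$)
$U x = \left(- \frac{112}{9}\right) 12 = - \frac{448}{3}$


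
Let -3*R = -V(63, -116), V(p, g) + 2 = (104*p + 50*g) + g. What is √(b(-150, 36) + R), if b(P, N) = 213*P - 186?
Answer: I*√287322/3 ≈ 178.67*I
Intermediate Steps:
V(p, g) = -2 + 51*g + 104*p (V(p, g) = -2 + ((104*p + 50*g) + g) = -2 + ((50*g + 104*p) + g) = -2 + (51*g + 104*p) = -2 + 51*g + 104*p)
R = 634/3 (R = -(-1)*(-2 + 51*(-116) + 104*63)/3 = -(-1)*(-2 - 5916 + 6552)/3 = -(-1)*634/3 = -⅓*(-634) = 634/3 ≈ 211.33)
b(P, N) = -186 + 213*P
√(b(-150, 36) + R) = √((-186 + 213*(-150)) + 634/3) = √((-186 - 31950) + 634/3) = √(-32136 + 634/3) = √(-95774/3) = I*√287322/3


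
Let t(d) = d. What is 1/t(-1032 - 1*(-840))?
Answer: -1/192 ≈ -0.0052083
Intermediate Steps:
1/t(-1032 - 1*(-840)) = 1/(-1032 - 1*(-840)) = 1/(-1032 + 840) = 1/(-192) = -1/192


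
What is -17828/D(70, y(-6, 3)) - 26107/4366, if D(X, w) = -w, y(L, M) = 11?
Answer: 77549871/48026 ≈ 1614.7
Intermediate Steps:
-17828/D(70, y(-6, 3)) - 26107/4366 = -17828/((-1*11)) - 26107/4366 = -17828/(-11) - 26107*1/4366 = -17828*(-1/11) - 26107/4366 = 17828/11 - 26107/4366 = 77549871/48026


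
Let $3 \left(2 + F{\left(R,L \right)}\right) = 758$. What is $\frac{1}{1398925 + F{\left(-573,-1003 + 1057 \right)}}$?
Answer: $\frac{3}{4197527} \approx 7.1471 \cdot 10^{-7}$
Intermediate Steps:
$F{\left(R,L \right)} = \frac{752}{3}$ ($F{\left(R,L \right)} = -2 + \frac{1}{3} \cdot 758 = -2 + \frac{758}{3} = \frac{752}{3}$)
$\frac{1}{1398925 + F{\left(-573,-1003 + 1057 \right)}} = \frac{1}{1398925 + \frac{752}{3}} = \frac{1}{\frac{4197527}{3}} = \frac{3}{4197527}$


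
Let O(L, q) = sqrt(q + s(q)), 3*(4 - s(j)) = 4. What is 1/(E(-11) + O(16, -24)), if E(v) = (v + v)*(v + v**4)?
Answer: -241395/77695394716 - I*sqrt(3)/38847697358 ≈ -3.1069e-6 - 4.4586e-11*I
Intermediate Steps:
s(j) = 8/3 (s(j) = 4 - 1/3*4 = 4 - 4/3 = 8/3)
O(L, q) = sqrt(8/3 + q) (O(L, q) = sqrt(q + 8/3) = sqrt(8/3 + q))
E(v) = 2*v*(v + v**4) (E(v) = (2*v)*(v + v**4) = 2*v*(v + v**4))
1/(E(-11) + O(16, -24)) = 1/(2*(-11)**2*(1 + (-11)**3) + sqrt(24 + 9*(-24))/3) = 1/(2*121*(1 - 1331) + sqrt(24 - 216)/3) = 1/(2*121*(-1330) + sqrt(-192)/3) = 1/(-321860 + (8*I*sqrt(3))/3) = 1/(-321860 + 8*I*sqrt(3)/3)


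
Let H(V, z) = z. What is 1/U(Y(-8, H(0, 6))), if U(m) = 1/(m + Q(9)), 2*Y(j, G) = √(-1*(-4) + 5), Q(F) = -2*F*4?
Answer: -141/2 ≈ -70.500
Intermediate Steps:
Q(F) = -8*F
Y(j, G) = 3/2 (Y(j, G) = √(-1*(-4) + 5)/2 = √(4 + 5)/2 = √9/2 = (½)*3 = 3/2)
U(m) = 1/(-72 + m) (U(m) = 1/(m - 8*9) = 1/(m - 72) = 1/(-72 + m))
1/U(Y(-8, H(0, 6))) = 1/(1/(-72 + 3/2)) = 1/(1/(-141/2)) = 1/(-2/141) = -141/2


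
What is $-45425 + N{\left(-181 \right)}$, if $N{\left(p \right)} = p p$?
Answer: $-12664$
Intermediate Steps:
$N{\left(p \right)} = p^{2}$
$-45425 + N{\left(-181 \right)} = -45425 + \left(-181\right)^{2} = -45425 + 32761 = -12664$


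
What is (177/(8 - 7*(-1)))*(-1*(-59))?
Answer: 3481/5 ≈ 696.20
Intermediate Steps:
(177/(8 - 7*(-1)))*(-1*(-59)) = (177/(8 + 7))*59 = (177/15)*59 = (177*(1/15))*59 = (59/5)*59 = 3481/5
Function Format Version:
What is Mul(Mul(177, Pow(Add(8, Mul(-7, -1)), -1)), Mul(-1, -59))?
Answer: Rational(3481, 5) ≈ 696.20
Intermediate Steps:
Mul(Mul(177, Pow(Add(8, Mul(-7, -1)), -1)), Mul(-1, -59)) = Mul(Mul(177, Pow(Add(8, 7), -1)), 59) = Mul(Mul(177, Pow(15, -1)), 59) = Mul(Mul(177, Rational(1, 15)), 59) = Mul(Rational(59, 5), 59) = Rational(3481, 5)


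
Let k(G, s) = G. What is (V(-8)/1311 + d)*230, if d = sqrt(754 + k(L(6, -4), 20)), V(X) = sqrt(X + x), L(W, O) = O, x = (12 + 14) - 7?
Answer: 1150*sqrt(30) + 10*sqrt(11)/57 ≈ 6299.4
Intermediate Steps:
x = 19 (x = 26 - 7 = 19)
V(X) = sqrt(19 + X) (V(X) = sqrt(X + 19) = sqrt(19 + X))
d = 5*sqrt(30) (d = sqrt(754 - 4) = sqrt(750) = 5*sqrt(30) ≈ 27.386)
(V(-8)/1311 + d)*230 = (sqrt(19 - 8)/1311 + 5*sqrt(30))*230 = (sqrt(11)*(1/1311) + 5*sqrt(30))*230 = (sqrt(11)/1311 + 5*sqrt(30))*230 = (5*sqrt(30) + sqrt(11)/1311)*230 = 1150*sqrt(30) + 10*sqrt(11)/57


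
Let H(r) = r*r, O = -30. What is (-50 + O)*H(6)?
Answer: -2880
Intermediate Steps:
H(r) = r**2
(-50 + O)*H(6) = (-50 - 30)*6**2 = -80*36 = -2880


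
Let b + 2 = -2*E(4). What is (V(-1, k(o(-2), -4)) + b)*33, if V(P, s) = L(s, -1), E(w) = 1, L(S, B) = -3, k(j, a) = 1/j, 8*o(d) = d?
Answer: -231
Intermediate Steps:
o(d) = d/8
k(j, a) = 1/j
V(P, s) = -3
b = -4 (b = -2 - 2*1 = -2 - 2 = -4)
(V(-1, k(o(-2), -4)) + b)*33 = (-3 - 4)*33 = -7*33 = -231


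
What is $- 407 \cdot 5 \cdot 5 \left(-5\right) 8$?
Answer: $407000$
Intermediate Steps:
$- 407 \cdot 5 \cdot 5 \left(-5\right) 8 = - 407 \cdot 5 \left(-25\right) 8 = - 407 \left(\left(-125\right) 8\right) = \left(-407\right) \left(-1000\right) = 407000$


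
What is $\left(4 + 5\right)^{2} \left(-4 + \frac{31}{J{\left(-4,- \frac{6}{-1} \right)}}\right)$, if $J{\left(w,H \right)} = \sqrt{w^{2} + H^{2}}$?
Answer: $-324 + \frac{2511 \sqrt{13}}{26} \approx 24.213$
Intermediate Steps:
$J{\left(w,H \right)} = \sqrt{H^{2} + w^{2}}$
$\left(4 + 5\right)^{2} \left(-4 + \frac{31}{J{\left(-4,- \frac{6}{-1} \right)}}\right) = \left(4 + 5\right)^{2} \left(-4 + \frac{31}{\sqrt{\left(- \frac{6}{-1}\right)^{2} + \left(-4\right)^{2}}}\right) = 9^{2} \left(-4 + \frac{31}{\sqrt{\left(\left(-6\right) \left(-1\right)\right)^{2} + 16}}\right) = 81 \left(-4 + \frac{31}{\sqrt{6^{2} + 16}}\right) = 81 \left(-4 + \frac{31}{\sqrt{36 + 16}}\right) = 81 \left(-4 + \frac{31}{\sqrt{52}}\right) = 81 \left(-4 + \frac{31}{2 \sqrt{13}}\right) = 81 \left(-4 + 31 \frac{\sqrt{13}}{26}\right) = 81 \left(-4 + \frac{31 \sqrt{13}}{26}\right) = -324 + \frac{2511 \sqrt{13}}{26}$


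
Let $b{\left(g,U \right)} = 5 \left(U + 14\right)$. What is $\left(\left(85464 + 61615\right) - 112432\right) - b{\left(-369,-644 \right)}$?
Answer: $37797$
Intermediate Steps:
$b{\left(g,U \right)} = 70 + 5 U$ ($b{\left(g,U \right)} = 5 \left(14 + U\right) = 70 + 5 U$)
$\left(\left(85464 + 61615\right) - 112432\right) - b{\left(-369,-644 \right)} = \left(\left(85464 + 61615\right) - 112432\right) - \left(70 + 5 \left(-644\right)\right) = \left(147079 - 112432\right) - \left(70 - 3220\right) = 34647 - -3150 = 34647 + 3150 = 37797$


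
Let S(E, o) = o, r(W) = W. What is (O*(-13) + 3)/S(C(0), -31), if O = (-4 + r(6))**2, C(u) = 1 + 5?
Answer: 49/31 ≈ 1.5806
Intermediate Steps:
C(u) = 6
O = 4 (O = (-4 + 6)**2 = 2**2 = 4)
(O*(-13) + 3)/S(C(0), -31) = (4*(-13) + 3)/(-31) = (-52 + 3)*(-1/31) = -49*(-1/31) = 49/31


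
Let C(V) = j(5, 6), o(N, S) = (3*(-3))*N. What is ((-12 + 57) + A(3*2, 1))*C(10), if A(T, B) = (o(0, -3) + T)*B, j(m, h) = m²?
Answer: 1275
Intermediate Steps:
o(N, S) = -9*N
C(V) = 25 (C(V) = 5² = 25)
A(T, B) = B*T (A(T, B) = (-9*0 + T)*B = (0 + T)*B = T*B = B*T)
((-12 + 57) + A(3*2, 1))*C(10) = ((-12 + 57) + 1*(3*2))*25 = (45 + 1*6)*25 = (45 + 6)*25 = 51*25 = 1275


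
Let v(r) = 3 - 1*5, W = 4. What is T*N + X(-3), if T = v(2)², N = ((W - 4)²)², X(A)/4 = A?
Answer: -12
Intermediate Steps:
X(A) = 4*A
v(r) = -2 (v(r) = 3 - 5 = -2)
N = 0 (N = ((4 - 4)²)² = (0²)² = 0² = 0)
T = 4 (T = (-2)² = 4)
T*N + X(-3) = 4*0 + 4*(-3) = 0 - 12 = -12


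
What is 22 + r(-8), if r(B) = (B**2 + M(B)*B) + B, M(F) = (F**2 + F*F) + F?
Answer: -882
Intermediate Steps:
M(F) = F + 2*F**2 (M(F) = (F**2 + F**2) + F = 2*F**2 + F = F + 2*F**2)
r(B) = B + B**2 + B**2*(1 + 2*B) (r(B) = (B**2 + (B*(1 + 2*B))*B) + B = (B**2 + B**2*(1 + 2*B)) + B = B + B**2 + B**2*(1 + 2*B))
22 + r(-8) = 22 - 8*(1 - 8 - 8*(1 + 2*(-8))) = 22 - 8*(1 - 8 - 8*(1 - 16)) = 22 - 8*(1 - 8 - 8*(-15)) = 22 - 8*(1 - 8 + 120) = 22 - 8*113 = 22 - 904 = -882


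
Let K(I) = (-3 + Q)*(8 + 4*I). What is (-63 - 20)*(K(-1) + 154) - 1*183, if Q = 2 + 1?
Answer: -12965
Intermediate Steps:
Q = 3
K(I) = 0 (K(I) = (-3 + 3)*(8 + 4*I) = 0*(8 + 4*I) = 0)
(-63 - 20)*(K(-1) + 154) - 1*183 = (-63 - 20)*(0 + 154) - 1*183 = -83*154 - 183 = -12782 - 183 = -12965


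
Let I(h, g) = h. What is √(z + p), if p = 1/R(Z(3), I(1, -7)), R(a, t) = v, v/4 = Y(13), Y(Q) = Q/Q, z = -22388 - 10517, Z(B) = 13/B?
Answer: I*√131619/2 ≈ 181.4*I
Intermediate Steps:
z = -32905
Y(Q) = 1
v = 4 (v = 4*1 = 4)
R(a, t) = 4
p = ¼ (p = 1/4 = ¼ ≈ 0.25000)
√(z + p) = √(-32905 + ¼) = √(-131619/4) = I*√131619/2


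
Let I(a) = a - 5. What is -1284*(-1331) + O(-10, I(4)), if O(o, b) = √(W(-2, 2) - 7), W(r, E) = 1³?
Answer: 1709004 + I*√6 ≈ 1.709e+6 + 2.4495*I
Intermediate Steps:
W(r, E) = 1
I(a) = -5 + a
O(o, b) = I*√6 (O(o, b) = √(1 - 7) = √(-6) = I*√6)
-1284*(-1331) + O(-10, I(4)) = -1284*(-1331) + I*√6 = 1709004 + I*√6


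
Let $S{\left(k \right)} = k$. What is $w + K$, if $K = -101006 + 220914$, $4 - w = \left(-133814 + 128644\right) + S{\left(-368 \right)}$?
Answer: $125450$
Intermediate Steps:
$w = 5542$ ($w = 4 - \left(\left(-133814 + 128644\right) - 368\right) = 4 - \left(-5170 - 368\right) = 4 - -5538 = 4 + 5538 = 5542$)
$K = 119908$
$w + K = 5542 + 119908 = 125450$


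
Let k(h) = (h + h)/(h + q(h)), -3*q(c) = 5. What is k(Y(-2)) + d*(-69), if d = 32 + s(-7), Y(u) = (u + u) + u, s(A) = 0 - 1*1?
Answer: -49161/23 ≈ -2137.4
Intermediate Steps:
q(c) = -5/3 (q(c) = -⅓*5 = -5/3)
s(A) = -1 (s(A) = 0 - 1 = -1)
Y(u) = 3*u (Y(u) = 2*u + u = 3*u)
k(h) = 2*h/(-5/3 + h) (k(h) = (h + h)/(h - 5/3) = (2*h)/(-5/3 + h) = 2*h/(-5/3 + h))
d = 31 (d = 32 - 1 = 31)
k(Y(-2)) + d*(-69) = 6*(3*(-2))/(-5 + 3*(3*(-2))) + 31*(-69) = 6*(-6)/(-5 + 3*(-6)) - 2139 = 6*(-6)/(-5 - 18) - 2139 = 6*(-6)/(-23) - 2139 = 6*(-6)*(-1/23) - 2139 = 36/23 - 2139 = -49161/23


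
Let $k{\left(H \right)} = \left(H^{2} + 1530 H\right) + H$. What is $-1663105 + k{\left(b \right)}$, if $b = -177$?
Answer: $-1902763$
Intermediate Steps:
$k{\left(H \right)} = H^{2} + 1531 H$
$-1663105 + k{\left(b \right)} = -1663105 - 177 \left(1531 - 177\right) = -1663105 - 239658 = -1902763$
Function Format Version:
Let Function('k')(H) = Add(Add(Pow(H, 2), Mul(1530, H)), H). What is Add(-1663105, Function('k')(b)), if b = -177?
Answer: -1902763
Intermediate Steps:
Function('k')(H) = Add(Pow(H, 2), Mul(1531, H))
Add(-1663105, Function('k')(b)) = Add(-1663105, Mul(-177, Add(1531, -177))) = Add(-1663105, Mul(-177, 1354)) = Add(-1663105, -239658) = -1902763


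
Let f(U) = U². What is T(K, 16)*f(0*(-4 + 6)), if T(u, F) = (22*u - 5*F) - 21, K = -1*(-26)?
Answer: 0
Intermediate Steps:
K = 26
T(u, F) = -21 - 5*F + 22*u (T(u, F) = (-5*F + 22*u) - 21 = -21 - 5*F + 22*u)
T(K, 16)*f(0*(-4 + 6)) = (-21 - 5*16 + 22*26)*(0*(-4 + 6))² = (-21 - 80 + 572)*(0*2)² = 471*0² = 471*0 = 0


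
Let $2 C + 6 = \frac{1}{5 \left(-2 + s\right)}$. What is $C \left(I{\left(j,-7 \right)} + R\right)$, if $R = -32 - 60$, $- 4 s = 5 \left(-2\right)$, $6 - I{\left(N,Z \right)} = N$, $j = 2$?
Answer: $\frac{1232}{5} \approx 246.4$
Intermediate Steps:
$I{\left(N,Z \right)} = 6 - N$
$s = \frac{5}{2}$ ($s = - \frac{5 \left(-2\right)}{4} = \left(- \frac{1}{4}\right) \left(-10\right) = \frac{5}{2} \approx 2.5$)
$R = -92$
$C = - \frac{14}{5}$ ($C = -3 + \frac{1}{2 \cdot 5 \left(-2 + \frac{5}{2}\right)} = -3 + \frac{1}{2 \cdot 5 \cdot \frac{1}{2}} = -3 + \frac{1}{2 \cdot \frac{5}{2}} = -3 + \frac{1}{2} \cdot \frac{2}{5} = -3 + \frac{1}{5} = - \frac{14}{5} \approx -2.8$)
$C \left(I{\left(j,-7 \right)} + R\right) = - \frac{14 \left(\left(6 - 2\right) - 92\right)}{5} = - \frac{14 \left(4 - 92\right)}{5} = \left(- \frac{14}{5}\right) \left(-88\right) = \frac{1232}{5}$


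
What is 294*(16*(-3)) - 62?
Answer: -14174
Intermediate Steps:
294*(16*(-3)) - 62 = 294*(-48) - 62 = -14112 - 62 = -14174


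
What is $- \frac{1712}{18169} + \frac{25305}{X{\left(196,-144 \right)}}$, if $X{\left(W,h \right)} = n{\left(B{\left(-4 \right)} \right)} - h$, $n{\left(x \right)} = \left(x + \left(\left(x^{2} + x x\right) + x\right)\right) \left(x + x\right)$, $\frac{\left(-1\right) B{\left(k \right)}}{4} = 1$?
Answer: $- \frac{153282907}{290704} \approx -527.28$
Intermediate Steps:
$B{\left(k \right)} = -4$ ($B{\left(k \right)} = \left(-4\right) 1 = -4$)
$n{\left(x \right)} = 2 x \left(2 x + 2 x^{2}\right)$ ($n{\left(x \right)} = \left(x + \left(\left(x^{2} + x^{2}\right) + x\right)\right) 2 x = \left(x + \left(2 x^{2} + x\right)\right) 2 x = \left(x + \left(x + 2 x^{2}\right)\right) 2 x = \left(2 x + 2 x^{2}\right) 2 x = 2 x \left(2 x + 2 x^{2}\right)$)
$X{\left(W,h \right)} = -192 - h$ ($X{\left(W,h \right)} = 4 \left(-4\right)^{2} \left(1 - 4\right) - h = 4 \cdot 16 \left(-3\right) - h = -192 - h$)
$- \frac{1712}{18169} + \frac{25305}{X{\left(196,-144 \right)}} = - \frac{1712}{18169} + \frac{25305}{-192 - -144} = \left(-1712\right) \frac{1}{18169} + \frac{25305}{-192 + 144} = - \frac{1712}{18169} + \frac{25305}{-48} = - \frac{1712}{18169} + 25305 \left(- \frac{1}{48}\right) = - \frac{1712}{18169} - \frac{8435}{16} = - \frac{153282907}{290704}$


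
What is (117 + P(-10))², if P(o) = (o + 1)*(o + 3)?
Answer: 32400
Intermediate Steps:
P(o) = (1 + o)*(3 + o)
(117 + P(-10))² = (117 + (3 + (-10)² + 4*(-10)))² = (117 + (3 + 100 - 40))² = (117 + 63)² = 180² = 32400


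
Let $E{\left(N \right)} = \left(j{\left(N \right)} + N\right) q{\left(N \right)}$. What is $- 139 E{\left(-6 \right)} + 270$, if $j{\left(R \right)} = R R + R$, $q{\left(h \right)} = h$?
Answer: $20286$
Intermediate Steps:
$j{\left(R \right)} = R + R^{2}$ ($j{\left(R \right)} = R^{2} + R = R + R^{2}$)
$E{\left(N \right)} = N \left(N + N \left(1 + N\right)\right)$ ($E{\left(N \right)} = \left(N \left(1 + N\right) + N\right) N = \left(N + N \left(1 + N\right)\right) N = N \left(N + N \left(1 + N\right)\right)$)
$- 139 E{\left(-6 \right)} + 270 = - 139 \left(-6\right)^{2} \left(2 - 6\right) + 270 = - 139 \cdot 36 \left(-4\right) + 270 = \left(-139\right) \left(-144\right) + 270 = 20016 + 270 = 20286$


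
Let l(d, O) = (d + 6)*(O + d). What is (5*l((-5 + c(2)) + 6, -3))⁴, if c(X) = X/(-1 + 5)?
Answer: 2562890625/256 ≈ 1.0011e+7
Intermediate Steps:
c(X) = X/4
l(d, O) = (6 + d)*(O + d)
(5*l((-5 + c(2)) + 6, -3))⁴ = (5*(((-5 + (¼)*2) + 6)² + 6*(-3) + 6*((-5 + (¼)*2) + 6) - 3*((-5 + (¼)*2) + 6)))⁴ = (5*(((-5 + ½) + 6)² - 18 + 6*((-5 + ½) + 6) - 3*((-5 + ½) + 6)))⁴ = (5*((-9/2 + 6)² - 18 + 6*(-9/2 + 6) - 3*(-9/2 + 6)))⁴ = (5*((3/2)² - 18 + 6*(3/2) - 3*3/2))⁴ = (5*(9/4 - 18 + 9 - 9/2))⁴ = (5*(-45/4))⁴ = (-225/4)⁴ = 2562890625/256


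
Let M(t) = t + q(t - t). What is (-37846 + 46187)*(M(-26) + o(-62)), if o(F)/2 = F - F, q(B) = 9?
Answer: -141797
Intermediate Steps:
o(F) = 0 (o(F) = 2*(F - F) = 2*0 = 0)
M(t) = 9 + t (M(t) = t + 9 = 9 + t)
(-37846 + 46187)*(M(-26) + o(-62)) = (-37846 + 46187)*((9 - 26) + 0) = 8341*(-17 + 0) = 8341*(-17) = -141797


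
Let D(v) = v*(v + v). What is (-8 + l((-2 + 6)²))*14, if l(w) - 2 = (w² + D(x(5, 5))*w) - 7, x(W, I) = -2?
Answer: 5194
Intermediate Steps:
D(v) = 2*v² (D(v) = v*(2*v) = 2*v²)
l(w) = -5 + w² + 8*w (l(w) = 2 + ((w² + (2*(-2)²)*w) - 7) = 2 + ((w² + (2*4)*w) - 7) = 2 + ((w² + 8*w) - 7) = 2 + (-7 + w² + 8*w) = -5 + w² + 8*w)
(-8 + l((-2 + 6)²))*14 = (-8 + (-5 + ((-2 + 6)²)² + 8*(-2 + 6)²))*14 = (-8 + (-5 + (4²)² + 8*4²))*14 = (-8 + (-5 + 16² + 8*16))*14 = (-8 + (-5 + 256 + 128))*14 = (-8 + 379)*14 = 371*14 = 5194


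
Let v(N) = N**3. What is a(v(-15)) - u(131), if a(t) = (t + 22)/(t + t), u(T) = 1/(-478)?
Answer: 402371/806625 ≈ 0.49883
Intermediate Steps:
u(T) = -1/478
a(t) = (22 + t)/(2*t) (a(t) = (22 + t)/((2*t)) = (22 + t)*(1/(2*t)) = (22 + t)/(2*t))
a(v(-15)) - u(131) = (22 + (-15)**3)/(2*((-15)**3)) - 1*(-1/478) = (1/2)*(22 - 3375)/(-3375) + 1/478 = (1/2)*(-1/3375)*(-3353) + 1/478 = 3353/6750 + 1/478 = 402371/806625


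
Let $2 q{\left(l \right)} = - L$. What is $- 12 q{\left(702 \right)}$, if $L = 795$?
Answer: $4770$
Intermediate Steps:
$q{\left(l \right)} = - \frac{795}{2}$ ($q{\left(l \right)} = \frac{\left(-1\right) 795}{2} = \frac{1}{2} \left(-795\right) = - \frac{795}{2}$)
$- 12 q{\left(702 \right)} = \left(-12\right) \left(- \frac{795}{2}\right) = 4770$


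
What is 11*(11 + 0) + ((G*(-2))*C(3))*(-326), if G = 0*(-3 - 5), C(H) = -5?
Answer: 121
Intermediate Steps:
G = 0 (G = 0*(-8) = 0)
11*(11 + 0) + ((G*(-2))*C(3))*(-326) = 11*(11 + 0) + ((0*(-2))*(-5))*(-326) = 11*11 + (0*(-5))*(-326) = 121 + 0*(-326) = 121 + 0 = 121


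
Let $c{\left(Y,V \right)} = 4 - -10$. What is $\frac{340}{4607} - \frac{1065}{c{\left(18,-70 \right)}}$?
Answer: $- \frac{288335}{3794} \approx -75.998$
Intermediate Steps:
$c{\left(Y,V \right)} = 14$ ($c{\left(Y,V \right)} = 4 + 10 = 14$)
$\frac{340}{4607} - \frac{1065}{c{\left(18,-70 \right)}} = \frac{340}{4607} - \frac{1065}{14} = 340 \cdot \frac{1}{4607} - \frac{1065}{14} = \frac{20}{271} - \frac{1065}{14} = - \frac{288335}{3794}$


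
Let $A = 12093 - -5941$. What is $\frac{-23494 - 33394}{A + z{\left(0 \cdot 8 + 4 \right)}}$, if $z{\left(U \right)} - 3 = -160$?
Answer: $- \frac{56888}{17877} \approx -3.1822$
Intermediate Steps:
$A = 18034$ ($A = 12093 + 5941 = 18034$)
$z{\left(U \right)} = -157$ ($z{\left(U \right)} = 3 - 160 = -157$)
$\frac{-23494 - 33394}{A + z{\left(0 \cdot 8 + 4 \right)}} = \frac{-23494 - 33394}{18034 - 157} = - \frac{56888}{17877}$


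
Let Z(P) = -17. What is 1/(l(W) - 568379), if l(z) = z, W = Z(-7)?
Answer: -1/568396 ≈ -1.7593e-6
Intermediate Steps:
W = -17
1/(l(W) - 568379) = 1/(-17 - 568379) = 1/(-568396) = -1/568396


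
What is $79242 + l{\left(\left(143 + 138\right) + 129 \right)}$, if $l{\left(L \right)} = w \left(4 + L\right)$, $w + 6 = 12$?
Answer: $81726$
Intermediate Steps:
$w = 6$ ($w = -6 + 12 = 6$)
$l{\left(L \right)} = 24 + 6 L$ ($l{\left(L \right)} = 6 \left(4 + L\right) = 24 + 6 L$)
$79242 + l{\left(\left(143 + 138\right) + 129 \right)} = 79242 + \left(24 + 6 \left(\left(143 + 138\right) + 129\right)\right) = 79242 + \left(24 + 6 \left(281 + 129\right)\right) = 79242 + \left(24 + 6 \cdot 410\right) = 79242 + \left(24 + 2460\right) = 79242 + 2484 = 81726$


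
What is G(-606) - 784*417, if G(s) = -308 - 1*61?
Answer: -327297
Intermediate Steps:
G(s) = -369 (G(s) = -308 - 61 = -369)
G(-606) - 784*417 = -369 - 784*417 = -369 - 326928 = -327297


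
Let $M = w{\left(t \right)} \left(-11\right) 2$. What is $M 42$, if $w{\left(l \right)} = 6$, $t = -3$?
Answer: $-5544$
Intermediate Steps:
$M = -132$ ($M = 6 \left(-11\right) 2 = \left(-66\right) 2 = -132$)
$M 42 = \left(-132\right) 42 = -5544$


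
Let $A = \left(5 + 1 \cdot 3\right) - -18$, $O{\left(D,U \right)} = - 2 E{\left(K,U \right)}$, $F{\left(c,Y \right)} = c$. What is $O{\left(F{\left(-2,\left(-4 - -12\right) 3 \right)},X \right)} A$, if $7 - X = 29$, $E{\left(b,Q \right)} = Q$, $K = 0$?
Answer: $1144$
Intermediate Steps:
$X = -22$ ($X = 7 - 29 = -22$)
$O{\left(D,U \right)} = - 2 U$
$A = 26$ ($A = \left(5 + 3\right) + 18 = 8 + 18 = 26$)
$O{\left(F{\left(-2,\left(-4 - -12\right) 3 \right)},X \right)} A = \left(-2\right) \left(-22\right) 26 = 44 \cdot 26 = 1144$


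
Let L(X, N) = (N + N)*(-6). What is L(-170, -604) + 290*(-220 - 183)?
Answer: -109622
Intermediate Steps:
L(X, N) = -12*N (L(X, N) = (2*N)*(-6) = -12*N)
L(-170, -604) + 290*(-220 - 183) = -12*(-604) + 290*(-220 - 183) = 7248 + 290*(-403) = 7248 - 116870 = -109622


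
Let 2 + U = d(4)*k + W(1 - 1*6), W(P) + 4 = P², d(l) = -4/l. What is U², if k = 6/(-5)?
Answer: 10201/25 ≈ 408.04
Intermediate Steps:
W(P) = -4 + P²
k = -6/5 (k = 6*(-⅕) = -6/5 ≈ -1.2000)
U = 101/5 (U = -2 + (-4/4*(-6/5) + (-4 + (1 - 1*6)²)) = -2 + (-4*¼*(-6/5) + (-4 + (1 - 6)²)) = -2 + (-1*(-6/5) + (-4 + (-5)²)) = -2 + (6/5 + (-4 + 25)) = -2 + (6/5 + 21) = -2 + 111/5 = 101/5 ≈ 20.200)
U² = (101/5)² = 10201/25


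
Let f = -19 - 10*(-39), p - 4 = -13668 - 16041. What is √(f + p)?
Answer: I*√29334 ≈ 171.27*I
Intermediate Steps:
p = -29705 (p = 4 + (-13668 - 16041) = 4 - 29709 = -29705)
f = 371 (f = -19 + 390 = 371)
√(f + p) = √(371 - 29705) = √(-29334) = I*√29334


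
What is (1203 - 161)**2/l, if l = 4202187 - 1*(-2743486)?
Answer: 1085764/6945673 ≈ 0.15632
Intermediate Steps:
l = 6945673 (l = 4202187 + 2743486 = 6945673)
(1203 - 161)**2/l = (1203 - 161)**2/6945673 = 1042**2*(1/6945673) = 1085764*(1/6945673) = 1085764/6945673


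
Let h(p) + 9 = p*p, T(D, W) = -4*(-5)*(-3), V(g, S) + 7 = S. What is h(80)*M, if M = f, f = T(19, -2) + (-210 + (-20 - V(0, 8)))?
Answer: -1859781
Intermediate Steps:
V(g, S) = -7 + S
T(D, W) = -60 (T(D, W) = 20*(-3) = -60)
h(p) = -9 + p² (h(p) = -9 + p*p = -9 + p²)
f = -291 (f = -60 + (-210 + (-20 - (-7 + 8))) = -60 + (-210 + (-20 - 1*1)) = -60 + (-210 + (-20 - 1)) = -60 + (-210 - 21) = -60 - 231 = -291)
M = -291
h(80)*M = (-9 + 80²)*(-291) = (-9 + 6400)*(-291) = 6391*(-291) = -1859781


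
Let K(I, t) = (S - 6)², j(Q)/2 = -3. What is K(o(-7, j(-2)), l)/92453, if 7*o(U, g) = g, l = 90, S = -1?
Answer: 49/92453 ≈ 0.00053000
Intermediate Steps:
j(Q) = -6 (j(Q) = 2*(-3) = -6)
o(U, g) = g/7
K(I, t) = 49 (K(I, t) = (-1 - 6)² = (-7)² = 49)
K(o(-7, j(-2)), l)/92453 = 49/92453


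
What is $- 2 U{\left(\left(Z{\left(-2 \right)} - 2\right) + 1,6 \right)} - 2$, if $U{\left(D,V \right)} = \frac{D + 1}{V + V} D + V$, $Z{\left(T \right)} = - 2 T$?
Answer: $-16$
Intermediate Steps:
$U{\left(D,V \right)} = V + \frac{D \left(1 + D\right)}{2 V}$ ($U{\left(D,V \right)} = \frac{1 + D}{2 V} D + V = \frac{D \left(1 + D\right)}{2 V} + V = V + \frac{D \left(1 + D\right)}{2 V}$)
$- 2 U{\left(\left(Z{\left(-2 \right)} - 2\right) + 1,6 \right)} - 2 = - 2 \frac{\left(\left(\left(-2\right) \left(-2\right) - 2\right) + 1\right) + \left(\left(\left(-2\right) \left(-2\right) - 2\right) + 1\right)^{2} + 2 \cdot 6^{2}}{2 \cdot 6} - 2 = - 2 \cdot \frac{1}{2} \cdot \frac{1}{6} \left(\left(\left(4 - 2\right) + 1\right) + \left(\left(4 - 2\right) + 1\right)^{2} + 2 \cdot 36\right) - 2 = - 2 \cdot \frac{1}{2} \cdot \frac{1}{6} \left(\left(2 + 1\right) + \left(2 + 1\right)^{2} + 72\right) - 2 = - 2 \cdot \frac{1}{2} \cdot \frac{1}{6} \left(3 + 3^{2} + 72\right) - 2 = - 2 \cdot \frac{1}{2} \cdot \frac{1}{6} \left(3 + 9 + 72\right) - 2 = - 2 \cdot \frac{1}{2} \cdot \frac{1}{6} \cdot 84 - 2 = \left(-2\right) 7 - 2 = -14 - 2 = -16$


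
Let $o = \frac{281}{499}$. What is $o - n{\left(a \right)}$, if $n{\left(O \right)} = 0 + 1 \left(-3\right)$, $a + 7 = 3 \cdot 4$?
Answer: $\frac{1778}{499} \approx 3.5631$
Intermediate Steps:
$a = 5$ ($a = -7 + 3 \cdot 4 = -7 + 12 = 5$)
$n{\left(O \right)} = -3$ ($n{\left(O \right)} = 0 - 3 = -3$)
$o = \frac{281}{499}$ ($o = 281 \cdot \frac{1}{499} = \frac{281}{499} \approx 0.56313$)
$o - n{\left(a \right)} = \frac{281}{499} - -3 = \frac{281}{499} + 3 = \frac{1778}{499}$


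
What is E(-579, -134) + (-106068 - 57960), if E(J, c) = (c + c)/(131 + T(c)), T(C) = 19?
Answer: -12302234/75 ≈ -1.6403e+5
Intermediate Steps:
E(J, c) = c/75 (E(J, c) = (c + c)/(131 + 19) = (2*c)/150 = (2*c)*(1/150) = c/75)
E(-579, -134) + (-106068 - 57960) = (1/75)*(-134) + (-106068 - 57960) = -134/75 - 164028 = -12302234/75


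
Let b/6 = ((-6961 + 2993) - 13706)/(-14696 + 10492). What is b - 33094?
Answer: -34755283/1051 ≈ -33069.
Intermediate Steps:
b = 26511/1051 (b = 6*(((-6961 + 2993) - 13706)/(-14696 + 10492)) = 6*((-3968 - 13706)/(-4204)) = 6*(-17674*(-1/4204)) = 6*(8837/2102) = 26511/1051 ≈ 25.225)
b - 33094 = 26511/1051 - 33094 = -34755283/1051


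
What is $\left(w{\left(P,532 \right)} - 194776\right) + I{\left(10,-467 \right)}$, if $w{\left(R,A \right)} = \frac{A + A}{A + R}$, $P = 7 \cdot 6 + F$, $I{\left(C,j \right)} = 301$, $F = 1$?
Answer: $- \frac{111822061}{575} \approx -1.9447 \cdot 10^{5}$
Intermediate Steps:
$P = 43$ ($P = 7 \cdot 6 + 1 = 42 + 1 = 43$)
$w{\left(R,A \right)} = \frac{2 A}{A + R}$
$\left(w{\left(P,532 \right)} - 194776\right) + I{\left(10,-467 \right)} = \left(2 \cdot 532 \frac{1}{532 + 43} - 194776\right) + 301 = \left(2 \cdot 532 \cdot \frac{1}{575} - 194776\right) + 301 = \left(\frac{1064}{575} - 194776\right) + 301 = - \frac{111995136}{575} + 301 = - \frac{111822061}{575}$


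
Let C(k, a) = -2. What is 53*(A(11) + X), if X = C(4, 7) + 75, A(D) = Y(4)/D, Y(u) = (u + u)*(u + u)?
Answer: 45951/11 ≈ 4177.4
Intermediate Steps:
Y(u) = 4*u**2 (Y(u) = (2*u)*(2*u) = 4*u**2)
A(D) = 64/D (A(D) = (4*4**2)/D = (4*16)/D = 64/D)
X = 73 (X = -2 + 75 = 73)
53*(A(11) + X) = 53*(64/11 + 73) = 53*(867/11) = 45951/11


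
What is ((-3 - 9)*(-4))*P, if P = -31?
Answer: -1488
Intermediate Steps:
((-3 - 9)*(-4))*P = ((-3 - 9)*(-4))*(-31) = -12*(-4)*(-31) = 48*(-31) = -1488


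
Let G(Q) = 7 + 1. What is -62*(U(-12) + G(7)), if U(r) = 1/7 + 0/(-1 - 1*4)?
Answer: -3534/7 ≈ -504.86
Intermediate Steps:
G(Q) = 8
U(r) = ⅐ (U(r) = 1*(⅐) + 0/(-1 - 4) = ⅐ + 0/(-5) = ⅐ + 0*(-⅕) = ⅐ + 0 = ⅐)
-62*(U(-12) + G(7)) = -62*(⅐ + 8) = -62*57/7 = -3534/7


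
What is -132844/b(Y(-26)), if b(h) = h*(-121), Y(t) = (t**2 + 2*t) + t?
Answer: 66422/36179 ≈ 1.8359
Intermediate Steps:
Y(t) = t**2 + 3*t
b(h) = -121*h
-132844/b(Y(-26)) = -132844*1/(3146*(3 - 26)) = -132844/((-(-3146)*(-23))) = -132844/((-121*598)) = -132844/(-72358) = -132844*(-1/72358) = 66422/36179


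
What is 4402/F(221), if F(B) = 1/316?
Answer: 1391032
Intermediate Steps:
F(B) = 1/316
4402/F(221) = 4402/(1/316) = 4402*316 = 1391032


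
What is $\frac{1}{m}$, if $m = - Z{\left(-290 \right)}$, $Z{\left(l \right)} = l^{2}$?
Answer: $- \frac{1}{84100} \approx -1.1891 \cdot 10^{-5}$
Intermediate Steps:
$m = -84100$ ($m = - \left(-290\right)^{2} = \left(-1\right) 84100 = -84100$)
$\frac{1}{m} = \frac{1}{-84100} = - \frac{1}{84100}$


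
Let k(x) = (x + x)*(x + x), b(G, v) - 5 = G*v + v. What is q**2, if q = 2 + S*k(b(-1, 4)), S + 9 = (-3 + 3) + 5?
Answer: 158404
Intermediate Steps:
b(G, v) = 5 + v + G*v (b(G, v) = 5 + (G*v + v) = 5 + (v + G*v) = 5 + v + G*v)
S = -4 (S = -9 + ((-3 + 3) + 5) = -9 + (0 + 5) = -9 + 5 = -4)
k(x) = 4*x**2 (k(x) = (2*x)*(2*x) = 4*x**2)
q = -398 (q = 2 - 16*(5 + 4 - 1*4)**2 = 2 - 16*(5 + 4 - 4)**2 = 2 - 16*5**2 = 2 - 16*25 = 2 - 4*100 = 2 - 400 = -398)
q**2 = (-398)**2 = 158404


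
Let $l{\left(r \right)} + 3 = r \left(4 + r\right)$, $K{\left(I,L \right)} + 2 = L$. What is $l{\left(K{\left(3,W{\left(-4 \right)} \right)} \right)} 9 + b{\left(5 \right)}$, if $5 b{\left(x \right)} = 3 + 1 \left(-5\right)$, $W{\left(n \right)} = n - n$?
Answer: $- \frac{317}{5} \approx -63.4$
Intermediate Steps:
$W{\left(n \right)} = 0$
$K{\left(I,L \right)} = -2 + L$
$l{\left(r \right)} = -3 + r \left(4 + r\right)$
$b{\left(x \right)} = - \frac{2}{5}$ ($b{\left(x \right)} = \frac{3 + 1 \left(-5\right)}{5} = \frac{3 - 5}{5} = \frac{1}{5} \left(-2\right) = - \frac{2}{5}$)
$l{\left(K{\left(3,W{\left(-4 \right)} \right)} \right)} 9 + b{\left(5 \right)} = \left(-3 + \left(-2 + 0\right)^{2} + 4 \left(-2 + 0\right)\right) 9 - \frac{2}{5} = \left(-3 + \left(-2\right)^{2} + 4 \left(-2\right)\right) 9 - \frac{2}{5} = \left(-3 + 4 - 8\right) 9 - \frac{2}{5} = \left(-7\right) 9 - \frac{2}{5} = -63 - \frac{2}{5} = - \frac{317}{5}$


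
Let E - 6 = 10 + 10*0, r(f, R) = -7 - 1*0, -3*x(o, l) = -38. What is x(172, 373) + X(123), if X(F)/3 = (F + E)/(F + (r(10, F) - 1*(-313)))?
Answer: 5851/429 ≈ 13.639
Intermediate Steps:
x(o, l) = 38/3 (x(o, l) = -⅓*(-38) = 38/3)
r(f, R) = -7 (r(f, R) = -7 + 0 = -7)
E = 16 (E = 6 + (10 + 10*0) = 6 + (10 + 0) = 6 + 10 = 16)
X(F) = 3*(16 + F)/(306 + F) (X(F) = 3*((F + 16)/(F + (-7 - 1*(-313)))) = 3*((16 + F)/(F + (-7 + 313))) = 3*((16 + F)/(F + 306)) = 3*((16 + F)/(306 + F)) = 3*(16 + F)/(306 + F))
x(172, 373) + X(123) = 38/3 + 3*(16 + 123)/(306 + 123) = 38/3 + 3*139/429 = 38/3 + 3*(1/429)*139 = 38/3 + 139/143 = 5851/429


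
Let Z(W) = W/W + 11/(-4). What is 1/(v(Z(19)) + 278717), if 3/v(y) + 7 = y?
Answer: 35/9755083 ≈ 3.5879e-6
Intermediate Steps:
Z(W) = -7/4 (Z(W) = 1 + 11*(-¼) = 1 - 11/4 = -7/4)
v(y) = 3/(-7 + y)
1/(v(Z(19)) + 278717) = 1/(3/(-7 - 7/4) + 278717) = 1/(3/(-35/4) + 278717) = 1/(3*(-4/35) + 278717) = 1/(-12/35 + 278717) = 1/(9755083/35) = 35/9755083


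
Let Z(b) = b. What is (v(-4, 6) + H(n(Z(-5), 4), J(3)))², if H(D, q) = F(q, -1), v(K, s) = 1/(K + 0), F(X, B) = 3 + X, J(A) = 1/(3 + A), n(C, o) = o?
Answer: 1225/144 ≈ 8.5069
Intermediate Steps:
v(K, s) = 1/K
H(D, q) = 3 + q
(v(-4, 6) + H(n(Z(-5), 4), J(3)))² = (1/(-4) + (3 + 1/(3 + 3)))² = (-¼ + (3 + 1/6))² = (-¼ + (3 + ⅙))² = (-¼ + 19/6)² = (35/12)² = 1225/144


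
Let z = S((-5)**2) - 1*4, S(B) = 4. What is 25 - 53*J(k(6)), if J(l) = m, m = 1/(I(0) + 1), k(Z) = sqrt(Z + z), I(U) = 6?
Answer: 122/7 ≈ 17.429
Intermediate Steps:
z = 0 (z = 4 - 1*4 = 4 - 4 = 0)
k(Z) = sqrt(Z) (k(Z) = sqrt(Z + 0) = sqrt(Z))
m = 1/7 (m = 1/(6 + 1) = 1/7 ≈ 0.14286)
J(l) = 1/7
25 - 53*J(k(6)) = 25 - 53*1/7 = 25 - 53/7 = 122/7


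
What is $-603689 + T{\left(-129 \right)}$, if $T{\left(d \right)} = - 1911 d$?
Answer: $-357170$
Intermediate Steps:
$-603689 + T{\left(-129 \right)} = -603689 - -246519 = -603689 + 246519 = -357170$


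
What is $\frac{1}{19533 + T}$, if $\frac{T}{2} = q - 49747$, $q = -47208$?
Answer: $- \frac{1}{174377} \approx -5.7347 \cdot 10^{-6}$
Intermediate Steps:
$T = -193910$ ($T = 2 \left(-47208 - 49747\right) = 2 \left(-96955\right) = -193910$)
$\frac{1}{19533 + T} = \frac{1}{19533 - 193910} = \frac{1}{-174377} = - \frac{1}{174377}$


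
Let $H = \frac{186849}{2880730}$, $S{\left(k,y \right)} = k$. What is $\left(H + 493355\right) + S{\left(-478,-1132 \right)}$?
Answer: $\frac{1419845747059}{2880730} \approx 4.9288 \cdot 10^{5}$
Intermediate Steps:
$H = \frac{186849}{2880730}$ ($H = 186849 \cdot \frac{1}{2880730} = \frac{186849}{2880730} \approx 0.064862$)
$\left(H + 493355\right) + S{\left(-478,-1132 \right)} = \left(\frac{186849}{2880730} + 493355\right) - 478 = \frac{1421222735999}{2880730} - 478 = \frac{1419845747059}{2880730}$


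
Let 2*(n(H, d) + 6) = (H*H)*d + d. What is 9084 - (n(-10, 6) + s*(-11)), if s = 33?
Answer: 9150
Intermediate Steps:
n(H, d) = -6 + d/2 + d*H²/2 (n(H, d) = -6 + ((H*H)*d + d)/2 = -6 + (H²*d + d)/2 = -6 + (d*H² + d)/2 = -6 + (d + d*H²)/2 = -6 + (d/2 + d*H²/2) = -6 + d/2 + d*H²/2)
9084 - (n(-10, 6) + s*(-11)) = 9084 - ((-6 + (½)*6 + (½)*6*(-10)²) + 33*(-11)) = 9084 - ((-6 + 3 + (½)*6*100) - 363) = 9084 - ((-6 + 3 + 300) - 363) = 9084 - (297 - 363) = 9084 - 1*(-66) = 9084 + 66 = 9150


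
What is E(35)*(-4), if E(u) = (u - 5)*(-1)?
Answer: 120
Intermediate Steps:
E(u) = 5 - u (E(u) = (-5 + u)*(-1) = 5 - u)
E(35)*(-4) = (5 - 1*35)*(-4) = (5 - 35)*(-4) = -30*(-4) = 120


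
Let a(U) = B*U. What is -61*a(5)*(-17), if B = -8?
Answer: -41480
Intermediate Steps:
a(U) = -8*U
-61*a(5)*(-17) = -(-488)*5*(-17) = -61*(-40)*(-17) = 2440*(-17) = -41480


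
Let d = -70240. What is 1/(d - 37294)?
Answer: -1/107534 ≈ -9.2994e-6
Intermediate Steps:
1/(d - 37294) = 1/(-70240 - 37294) = 1/(-107534) = -1/107534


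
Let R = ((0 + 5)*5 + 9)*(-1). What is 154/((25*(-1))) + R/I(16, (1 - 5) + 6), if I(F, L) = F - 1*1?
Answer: -632/75 ≈ -8.4267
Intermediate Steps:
R = -34 (R = (5*5 + 9)*(-1) = (25 + 9)*(-1) = 34*(-1) = -34)
I(F, L) = -1 + F (I(F, L) = F - 1 = -1 + F)
154/((25*(-1))) + R/I(16, (1 - 5) + 6) = 154/((25*(-1))) - 34/(-1 + 16) = 154/(-25) - 34/15 = 154*(-1/25) - 34*1/15 = -154/25 - 34/15 = -632/75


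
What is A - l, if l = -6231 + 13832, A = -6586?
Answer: -14187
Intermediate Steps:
l = 7601
A - l = -6586 - 1*7601 = -6586 - 7601 = -14187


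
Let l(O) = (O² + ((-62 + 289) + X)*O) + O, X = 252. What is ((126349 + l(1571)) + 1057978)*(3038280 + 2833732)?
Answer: 25874715533376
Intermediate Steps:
l(O) = O² + 480*O (l(O) = (O² + ((-62 + 289) + 252)*O) + O = (O² + (227 + 252)*O) + O = (O² + 479*O) + O = O² + 480*O)
((126349 + l(1571)) + 1057978)*(3038280 + 2833732) = ((126349 + 1571*(480 + 1571)) + 1057978)*(3038280 + 2833732) = ((126349 + 1571*2051) + 1057978)*5872012 = ((126349 + 3222121) + 1057978)*5872012 = (3348470 + 1057978)*5872012 = 4406448*5872012 = 25874715533376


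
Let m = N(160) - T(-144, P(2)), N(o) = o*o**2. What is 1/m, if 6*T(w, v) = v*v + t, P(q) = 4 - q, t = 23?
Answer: 2/8191991 ≈ 2.4414e-7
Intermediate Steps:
T(w, v) = 23/6 + v**2/6 (T(w, v) = (v*v + 23)/6 = (v**2 + 23)/6 = (23 + v**2)/6 = 23/6 + v**2/6)
N(o) = o**3
m = 8191991/2 (m = 160**3 - (23/6 + (4 - 1*2)**2/6) = 4096000 - (23/6 + (4 - 2)**2/6) = 4096000 - (23/6 + (1/6)*2**2) = 4096000 - (23/6 + (1/6)*4) = 4096000 - (23/6 + 2/3) = 4096000 - 1*9/2 = 4096000 - 9/2 = 8191991/2 ≈ 4.0960e+6)
1/m = 1/(8191991/2) = 2/8191991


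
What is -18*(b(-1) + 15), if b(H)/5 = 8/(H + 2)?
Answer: -990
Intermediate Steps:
b(H) = 40/(2 + H) (b(H) = 5*(8/(H + 2)) = 5*(8/(2 + H)) = 40/(2 + H))
-18*(b(-1) + 15) = -18*(40/(2 - 1) + 15) = -18*(40/1 + 15) = -18*(40*1 + 15) = -18*(40 + 15) = -18*55 = -990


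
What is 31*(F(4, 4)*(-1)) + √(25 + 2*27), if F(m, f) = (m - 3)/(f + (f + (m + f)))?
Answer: -31/16 + √79 ≈ 6.9507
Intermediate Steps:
F(m, f) = (-3 + m)/(m + 3*f) (F(m, f) = (-3 + m)/(f + (f + (f + m))) = (-3 + m)/(f + (m + 2*f)) = (-3 + m)/(m + 3*f))
31*(F(4, 4)*(-1)) + √(25 + 2*27) = 31*(((-3 + 4)/(4 + 3*4))*(-1)) + √(25 + 2*27) = 31*((1/(4 + 12))*(-1)) + √(25 + 54) = 31*((1/16)*(-1)) + √79 = 31*(-1/16) + √79 = -31/16 + √79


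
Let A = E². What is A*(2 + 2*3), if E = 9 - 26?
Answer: 2312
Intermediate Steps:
E = -17
A = 289 (A = (-17)² = 289)
A*(2 + 2*3) = 289*(2 + 2*3) = 289*(2 + 6) = 289*8 = 2312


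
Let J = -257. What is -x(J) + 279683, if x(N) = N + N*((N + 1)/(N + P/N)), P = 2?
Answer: 18507225484/66051 ≈ 2.8020e+5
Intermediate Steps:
x(N) = N + N*(1 + N)/(N + 2/N) (x(N) = N + N*((N + 1)/(N + 2/N)) = N + N*((1 + N)/(N + 2/N)) = N + N*(1 + N)/(N + 2/N))
-x(J) + 279683 = -(-257)*(2 - 257 + 2*(-257)²)/(2 + (-257)²) + 279683 = -(-257)*(2 - 257 + 2*66049)/(2 + 66049) + 279683 = -(-257)*(2 - 257 + 132098)/66051 + 279683 = -(-257)*131843/66051 + 279683 = -1*(-33883651/66051) + 279683 = 33883651/66051 + 279683 = 18507225484/66051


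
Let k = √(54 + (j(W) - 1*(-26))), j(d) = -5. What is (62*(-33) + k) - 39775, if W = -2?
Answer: -41821 + 5*√3 ≈ -41812.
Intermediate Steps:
k = 5*√3 (k = √(54 + (-5 - 1*(-26))) = √(54 + (-5 + 26)) = √(54 + 21) = √75 = 5*√3 ≈ 8.6602)
(62*(-33) + k) - 39775 = (62*(-33) + 5*√3) - 39775 = (-2046 + 5*√3) - 39775 = -41821 + 5*√3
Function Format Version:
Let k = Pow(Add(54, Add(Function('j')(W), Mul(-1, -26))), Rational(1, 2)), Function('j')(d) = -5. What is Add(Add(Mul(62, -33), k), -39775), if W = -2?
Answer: Add(-41821, Mul(5, Pow(3, Rational(1, 2)))) ≈ -41812.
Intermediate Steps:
k = Mul(5, Pow(3, Rational(1, 2))) (k = Pow(Add(54, Add(-5, Mul(-1, -26))), Rational(1, 2)) = Pow(Add(54, Add(-5, 26)), Rational(1, 2)) = Pow(Add(54, 21), Rational(1, 2)) = Pow(75, Rational(1, 2)) = Mul(5, Pow(3, Rational(1, 2))) ≈ 8.6602)
Add(Add(Mul(62, -33), k), -39775) = Add(Add(Mul(62, -33), Mul(5, Pow(3, Rational(1, 2)))), -39775) = Add(Add(-2046, Mul(5, Pow(3, Rational(1, 2)))), -39775) = Add(-41821, Mul(5, Pow(3, Rational(1, 2))))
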